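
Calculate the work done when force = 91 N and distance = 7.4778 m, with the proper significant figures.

6.8 × 10^2 J

work done = 91 N × 7.4778 m = 680.4798 J.
91 has 2 significant figures; 7.4778 has 5.
Division/multiplication keeps the fewest: 2 significant figures.
Rounded: 6.8 × 10^2 J.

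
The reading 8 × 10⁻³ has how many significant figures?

8 × 10⁻³: in scientific notation every digit of the coefficient is significant.

1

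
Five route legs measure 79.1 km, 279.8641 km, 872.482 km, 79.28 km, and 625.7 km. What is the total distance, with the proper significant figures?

1936.4 km

79.1 km + 279.8641 km + 872.482 km + 79.28 km + 625.7 km = 1936.4261 km.
Addition/subtraction keeps the fewest decimal places: 79.1 → 1 decimal place, 279.8641 → 4 decimal places, 872.482 → 3 decimal places, 79.28 → 2 decimal places, 625.7 → 1 decimal place; limit is 1.
Rounded to 1 decimal place: 1936.4 km.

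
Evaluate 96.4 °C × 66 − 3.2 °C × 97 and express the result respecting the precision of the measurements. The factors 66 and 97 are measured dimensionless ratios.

96.4 × 66 = 6362.4 → 6.4 × 10^3 °C (2 s.f., last digit at the 10^2 place).
3.2 × 97 = 310.4 → 3.1 × 10^2 °C (2 s.f., last digit at the 10^1 place).
Difference: 6052 °C; keep the coarser place, 10^2.
Result: 6.1 × 10^3 °C.

6.1 × 10^3 °C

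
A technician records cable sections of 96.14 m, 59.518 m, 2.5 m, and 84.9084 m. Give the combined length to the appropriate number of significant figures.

96.14 m + 59.518 m + 2.5 m + 84.9084 m = 243.0664 m.
Addition/subtraction keeps the fewest decimal places: 96.14 → 2 decimal places, 59.518 → 3 decimal places, 2.5 → 1 decimal place, 84.9084 → 4 decimal places; limit is 1.
Rounded to 1 decimal place: 243.1 m.

243.1 m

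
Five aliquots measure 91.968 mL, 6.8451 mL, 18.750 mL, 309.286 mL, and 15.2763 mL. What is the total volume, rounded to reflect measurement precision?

4.42125 × 10² mL

91.968 mL + 6.8451 mL + 18.750 mL + 309.286 mL + 15.2763 mL = 442.1254 mL.
Addition/subtraction keeps the fewest decimal places: 91.968 → 3 decimal places, 6.8451 → 4 decimal places, 18.750 → 3 decimal places, 309.286 → 3 decimal places, 15.2763 → 4 decimal places; limit is 3.
Rounded to 3 decimal places: 4.42125 × 10² mL.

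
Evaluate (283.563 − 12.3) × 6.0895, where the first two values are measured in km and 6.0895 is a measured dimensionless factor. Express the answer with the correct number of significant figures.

1652 km

283.563 km − 12.3 km = 271.263 km; the difference is limited to 1 decimal place (4 s.f.).
Carrying full precision, 271.263 × 6.0895 = 1651.8560385 km; 6.0895 has 5 s.f., so the result keeps min(4, 5) = 4 s.f.
Rounded to 4 significant figures: 1652 km.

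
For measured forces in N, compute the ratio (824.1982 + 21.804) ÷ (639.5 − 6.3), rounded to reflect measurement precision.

824.1982 + 21.804 = 846.0022, limited to 3 d.p. → 6 s.f.; 639.5 − 6.3 = 633.2, limited to 1 d.p. → 4 s.f.
Carrying full precision, 846.0022 ÷ 633.2 = 1.33607422615…; keep min(6, 4) = 4 s.f.
Rounded to 4 significant figures: 1.336.

1.336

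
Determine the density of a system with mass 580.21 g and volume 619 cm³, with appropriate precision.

density = 580.21 g ÷ 619 cm³ = 0.937334410339… g/cm³.
580.21 has 5 significant figures; 619 has 3.
Division/multiplication keeps the fewest: 3 significant figures.
Rounded: 0.937 g/cm³.

0.937 g/cm³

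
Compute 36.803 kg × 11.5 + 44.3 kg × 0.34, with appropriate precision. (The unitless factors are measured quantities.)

36.803 × 11.5 = 423.2345 → 423 kg (3 s.f., last digit at the 10^0 place).
44.3 × 0.34 = 15.062 → 15 kg (2 s.f., last digit at the 10^0 place).
Sum: 438.2965 kg; keep the coarser place, 10^0.
Result: 438 kg.

438 kg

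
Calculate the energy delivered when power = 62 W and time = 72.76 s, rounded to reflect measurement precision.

4.5 × 10³ J

energy delivered = 62 W × 72.76 s = 4511.12 J.
62 has 2 significant figures; 72.76 has 4.
Division/multiplication keeps the fewest: 2 significant figures.
Rounded: 4.5 × 10³ J.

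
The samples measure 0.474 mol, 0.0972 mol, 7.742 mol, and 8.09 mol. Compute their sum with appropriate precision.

0.474 mol + 0.0972 mol + 7.742 mol + 8.09 mol = 16.4032 mol.
Addition/subtraction keeps the fewest decimal places: 0.474 → 3 decimal places, 0.0972 → 4 decimal places, 7.742 → 3 decimal places, 8.09 → 2 decimal places; limit is 2.
Rounded to 2 decimal places: 16.40 mol.

16.40 mol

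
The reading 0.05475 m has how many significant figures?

0.05475: leading zeros are not significant.

4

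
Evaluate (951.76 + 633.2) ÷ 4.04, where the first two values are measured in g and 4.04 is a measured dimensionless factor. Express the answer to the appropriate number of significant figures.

392 g

951.76 g + 633.2 g = 1584.96 g; the sum is limited to 1 decimal place (5 s.f.).
Carrying full precision, 1584.96 ÷ 4.04 = 392.316831683… g; 4.04 has 3 s.f., so the result keeps min(5, 3) = 3 s.f.
Rounded to 3 significant figures: 392 g.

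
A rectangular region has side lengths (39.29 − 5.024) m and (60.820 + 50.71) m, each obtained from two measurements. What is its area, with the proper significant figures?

3822 m²

39.29 − 5.024 = 34.266, limited to 2 d.p. → 4 s.f.; 60.820 + 50.71 = 111.530, limited to 2 d.p. → 5 s.f.
Carrying full precision, 34.266 × 111.530 = 3821.68698; keep min(4, 5) = 4 s.f.
Rounded to 4 significant figures: 3822 m².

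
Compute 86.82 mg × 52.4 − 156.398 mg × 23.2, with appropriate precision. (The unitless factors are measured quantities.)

9.2 × 10^2 mg

86.82 × 52.4 = 4549.368 → 4.55 × 10^3 mg (3 s.f., last digit at the 10^1 place).
156.398 × 23.2 = 3628.4336 → 3.63 × 10^3 mg (3 s.f., last digit at the 10^1 place).
Difference: 920.9344 mg; keep the coarser place, 10^1.
Result: 9.2 × 10^2 mg.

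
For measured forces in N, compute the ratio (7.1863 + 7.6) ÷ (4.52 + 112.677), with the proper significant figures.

0.126

7.1863 + 7.6 = 14.7863, limited to 1 d.p. → 3 s.f.; 4.52 + 112.677 = 117.197, limited to 2 d.p. → 5 s.f.
Carrying full precision, 14.7863 ÷ 117.197 = 0.126166198793…; keep min(3, 5) = 3 s.f.
Rounded to 3 significant figures: 0.126.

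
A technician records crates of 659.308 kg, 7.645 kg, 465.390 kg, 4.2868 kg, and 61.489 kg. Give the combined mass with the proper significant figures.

1198.119 kg

659.308 kg + 7.645 kg + 465.390 kg + 4.2868 kg + 61.489 kg = 1198.1188 kg.
Addition/subtraction keeps the fewest decimal places: 659.308 → 3 decimal places, 7.645 → 3 decimal places, 465.390 → 3 decimal places, 4.2868 → 4 decimal places, 61.489 → 3 decimal places; limit is 3.
Rounded to 3 decimal places: 1198.119 kg.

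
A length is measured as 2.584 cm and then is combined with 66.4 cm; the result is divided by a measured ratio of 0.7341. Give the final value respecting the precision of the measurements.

2.584 cm + 66.4 cm = 68.984 cm; the sum is limited to 1 decimal place (3 s.f.).
Carrying full precision, 68.984 ÷ 0.7341 = 93.9708486582… cm; 0.7341 has 4 s.f., so the result keeps min(3, 4) = 3 s.f.
Rounded to 3 significant figures: 94.0 cm.

94.0 cm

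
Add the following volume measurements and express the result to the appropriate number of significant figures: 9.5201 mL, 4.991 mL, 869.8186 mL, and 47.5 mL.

9.5201 mL + 4.991 mL + 869.8186 mL + 47.5 mL = 931.8297 mL.
Addition/subtraction keeps the fewest decimal places: 9.5201 → 4 decimal places, 4.991 → 3 decimal places, 869.8186 → 4 decimal places, 47.5 → 1 decimal place; limit is 1.
Rounded to 1 decimal place: 931.8 mL.

931.8 mL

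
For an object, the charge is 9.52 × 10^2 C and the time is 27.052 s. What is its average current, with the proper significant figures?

average current = 9.52 × 10^2 C ÷ 27.052 s = 35.1914830696… A.
9.52 × 10^2 has 3 significant figures; 27.052 has 5.
Division/multiplication keeps the fewest: 3 significant figures.
Rounded: 35.2 A.

35.2 A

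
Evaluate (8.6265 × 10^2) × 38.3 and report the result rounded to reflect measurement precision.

(8.6265 × 10^2) × 38.3 = 33039.495
Multiplication/division keeps the fewest significant figures: 8.6265 × 10^2 → 5 s.f., 38.3 → 3 s.f.; limit is 3.
Rounded to 3 significant figures: 3.30 × 10^4.

3.30 × 10^4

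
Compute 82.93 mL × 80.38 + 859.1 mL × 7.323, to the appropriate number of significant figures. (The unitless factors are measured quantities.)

82.93 × 80.38 = 6665.9134 → 6666 mL (4 s.f., last digit at the 10^0 place).
859.1 × 7.323 = 6291.1893 → 6291 mL (4 s.f., last digit at the 10^0 place).
Sum: 12957.1027 mL; keep the coarser place, 10^0.
Result: 12957 mL.

12957 mL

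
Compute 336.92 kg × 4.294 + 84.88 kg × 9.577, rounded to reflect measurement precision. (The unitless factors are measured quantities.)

336.92 × 4.294 = 1446.73448 → 1.447 × 10³ kg (4 s.f., last digit at the 10^0 place).
84.88 × 9.577 = 812.89576 → 812.9 kg (4 s.f., last digit at the 10^-1 place).
Sum: 2259.63024 kg; keep the coarser place, 10^0.
Result: 2260. kg.

2260. kg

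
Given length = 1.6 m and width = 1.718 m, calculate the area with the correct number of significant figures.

area = 1.6 m × 1.718 m = 2.7488 m².
1.6 has 2 significant figures; 1.718 has 4.
Division/multiplication keeps the fewest: 2 significant figures.
Rounded: 2.7 m².

2.7 m²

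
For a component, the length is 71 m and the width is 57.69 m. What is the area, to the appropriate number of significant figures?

area = 71 m × 57.69 m = 4095.99 m².
71 has 2 significant figures; 57.69 has 4.
Division/multiplication keeps the fewest: 2 significant figures.
Rounded: 4.1 × 10^3 m².

4.1 × 10^3 m²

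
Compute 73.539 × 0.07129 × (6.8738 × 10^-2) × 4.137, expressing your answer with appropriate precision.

1.491

73.539 × 0.07129 × (6.8738 × 10^-2) × 4.137 = 1.49083214142…
Multiplication/division keeps the fewest significant figures: 73.539 → 5 s.f., 0.07129 → 4 s.f., 6.8738 × 10^-2 → 5 s.f., 4.137 → 4 s.f.; limit is 4.
Rounded to 4 significant figures: 1.491.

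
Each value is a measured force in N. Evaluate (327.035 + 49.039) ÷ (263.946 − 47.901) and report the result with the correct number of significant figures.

327.035 + 49.039 = 376.074, limited to 3 d.p. → 6 s.f.; 263.946 − 47.901 = 216.045, limited to 3 d.p. → 6 s.f.
Carrying full precision, 376.074 ÷ 216.045 = 1.74072068319…; keep min(6, 6) = 6 s.f.
Rounded to 6 significant figures: 1.74072.

1.74072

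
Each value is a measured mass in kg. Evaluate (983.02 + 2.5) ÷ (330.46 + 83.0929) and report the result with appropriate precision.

2.383

983.02 + 2.5 = 985.52, limited to 1 d.p. → 4 s.f.; 330.46 + 83.0929 = 413.5529, limited to 2 d.p. → 5 s.f.
Carrying full precision, 985.52 ÷ 413.5529 = 2.38305667788…; keep min(4, 5) = 4 s.f.
Rounded to 4 significant figures: 2.383.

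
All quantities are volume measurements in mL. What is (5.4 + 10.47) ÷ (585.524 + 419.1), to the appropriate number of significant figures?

0.0158

5.4 + 10.47 = 15.87, limited to 1 d.p. → 3 s.f.; 585.524 + 419.1 = 1004.624, limited to 1 d.p. → 5 s.f.
Carrying full precision, 15.87 ÷ 1004.624 = 0.0157969548806…; keep min(3, 5) = 3 s.f.
Rounded to 3 significant figures: 0.0158.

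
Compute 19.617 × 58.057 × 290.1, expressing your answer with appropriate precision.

19.617 × 58.057 × 290.1 = 330396.099427…
Multiplication/division keeps the fewest significant figures: 19.617 → 5 s.f., 58.057 → 5 s.f., 290.1 → 4 s.f.; limit is 4.
Rounded to 4 significant figures: 3.304 × 10⁵.

3.304 × 10⁵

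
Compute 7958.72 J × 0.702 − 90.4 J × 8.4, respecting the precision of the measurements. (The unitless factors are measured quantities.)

4.83 × 10^3 J

7958.72 × 0.702 = 5587.02144 → 5.59 × 10^3 J (3 s.f., last digit at the 10^1 place).
90.4 × 8.4 = 759.36 → 7.6 × 10^2 J (2 s.f., last digit at the 10^1 place).
Difference: 4827.66144 J; keep the coarser place, 10^1.
Result: 4.83 × 10^3 J.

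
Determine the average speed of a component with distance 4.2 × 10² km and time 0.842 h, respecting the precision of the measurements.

5.0 × 10² km/h

average speed = 4.2 × 10² km ÷ 0.842 h = 498.812351544… km/h.
4.2 × 10² has 2 significant figures; 0.842 has 3.
Division/multiplication keeps the fewest: 2 significant figures.
Rounded: 5.0 × 10² km/h.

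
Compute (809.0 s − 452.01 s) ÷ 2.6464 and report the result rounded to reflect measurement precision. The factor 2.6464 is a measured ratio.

809.0 s − 452.01 s = 356.99 s; the difference is limited to 1 decimal place (4 s.f.).
Carrying full precision, 356.99 ÷ 2.6464 = 134.89646312… s; 2.6464 has 5 s.f., so the result keeps min(4, 5) = 4 s.f.
Rounded to 4 significant figures: 134.9 s.

134.9 s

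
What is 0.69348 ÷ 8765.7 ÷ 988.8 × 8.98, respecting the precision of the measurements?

0.69348 ÷ 8765.7 ÷ 988.8 × 8.98 = 7.18480881627 × 10^-7…
Multiplication/division keeps the fewest significant figures: 0.69348 → 5 s.f., 8765.7 → 5 s.f., 988.8 → 4 s.f., 8.98 → 3 s.f.; limit is 3.
Rounded to 3 significant figures: 7.18 × 10^-7.

7.18 × 10^-7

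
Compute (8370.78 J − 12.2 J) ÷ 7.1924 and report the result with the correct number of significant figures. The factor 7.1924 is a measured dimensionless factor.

8370.78 J − 12.2 J = 8358.58 J; the difference is limited to 1 decimal place (5 s.f.).
Carrying full precision, 8358.58 ÷ 7.1924 = 1162.14059285… J; 7.1924 has 5 s.f., so the result keeps min(5, 5) = 5 s.f.
Rounded to 5 significant figures: 1162.1 J.

1162.1 J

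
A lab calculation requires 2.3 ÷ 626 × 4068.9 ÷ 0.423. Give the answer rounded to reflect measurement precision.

35

2.3 ÷ 626 × 4068.9 ÷ 0.423 = 35.3419210115…
Multiplication/division keeps the fewest significant figures: 2.3 → 2 s.f., 626 → 3 s.f., 4068.9 → 5 s.f., 0.423 → 3 s.f.; limit is 2.
Rounded to 2 significant figures: 35.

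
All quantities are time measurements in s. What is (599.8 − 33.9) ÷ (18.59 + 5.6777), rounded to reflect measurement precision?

599.8 − 33.9 = 565.9, limited to 1 d.p. → 4 s.f.; 18.59 + 5.6777 = 24.2677, limited to 2 d.p. → 4 s.f.
Carrying full precision, 565.9 ÷ 24.2677 = 23.319061963…; keep min(4, 4) = 4 s.f.
Rounded to 4 significant figures: 23.32.

23.32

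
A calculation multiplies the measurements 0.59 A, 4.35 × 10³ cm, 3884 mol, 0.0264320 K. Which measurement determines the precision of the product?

0.59 A → 2 s.f.; 4.35 × 10³ cm → 3 s.f.; 3884 mol → 4 s.f.; 0.0264320 K → 6 s.f.
The fewest is 2 significant figures, from 0.59 A.

0.59 A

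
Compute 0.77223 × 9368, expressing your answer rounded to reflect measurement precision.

7234

0.77223 × 9368 = 7234.25064
Multiplication/division keeps the fewest significant figures: 0.77223 → 5 s.f., 9368 → 4 s.f.; limit is 4.
Rounded to 4 significant figures: 7234.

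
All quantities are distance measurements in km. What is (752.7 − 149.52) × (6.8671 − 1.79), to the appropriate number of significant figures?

3.06 × 10^3 km²

752.7 − 149.52 = 603.18, limited to 1 d.p. → 4 s.f.; 6.8671 − 1.79 = 5.0771, limited to 2 d.p. → 3 s.f.
Carrying full precision, 603.18 × 5.0771 = 3062.405178; keep min(4, 3) = 3 s.f.
Rounded to 3 significant figures: 3.06 × 10^3 km².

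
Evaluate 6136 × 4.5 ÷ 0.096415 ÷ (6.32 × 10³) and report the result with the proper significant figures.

45

6136 × 4.5 ÷ 0.096415 ÷ (6.32 × 10³) = 45.3143944591…
Multiplication/division keeps the fewest significant figures: 6136 → 4 s.f., 4.5 → 2 s.f., 0.096415 → 5 s.f., 6.32 × 10³ → 3 s.f.; limit is 2.
Rounded to 2 significant figures: 45.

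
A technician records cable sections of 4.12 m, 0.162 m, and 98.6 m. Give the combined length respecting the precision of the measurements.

102.9 m

4.12 m + 0.162 m + 98.6 m = 102.882 m.
Addition/subtraction keeps the fewest decimal places: 4.12 → 2 decimal places, 0.162 → 3 decimal places, 98.6 → 1 decimal place; limit is 1.
Rounded to 1 decimal place: 102.9 m.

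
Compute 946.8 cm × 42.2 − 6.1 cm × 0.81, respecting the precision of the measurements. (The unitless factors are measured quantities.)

946.8 × 42.2 = 39954.96 → 4.00 × 10^4 cm (3 s.f., last digit at the 10^2 place).
6.1 × 0.81 = 4.941 → 4.9 cm (2 s.f., last digit at the 10^-1 place).
Difference: 39950.019 cm; keep the coarser place, 10^2.
Result: 4.00 × 10^4 cm.

4.00 × 10^4 cm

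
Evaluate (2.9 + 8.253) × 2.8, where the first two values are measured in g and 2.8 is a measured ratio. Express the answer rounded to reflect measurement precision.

2.9 g + 8.253 g = 11.153 g; the sum is limited to 1 decimal place (3 s.f.).
Carrying full precision, 11.153 × 2.8 = 31.2284 g; 2.8 has 2 s.f., so the result keeps min(3, 2) = 2 s.f.
Rounded to 2 significant figures: 31 g.

31 g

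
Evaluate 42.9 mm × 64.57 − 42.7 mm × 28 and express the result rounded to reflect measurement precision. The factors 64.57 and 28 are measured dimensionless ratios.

1.6 × 10^3 mm

42.9 × 64.57 = 2770.053 → 2.77 × 10^3 mm (3 s.f., last digit at the 10^1 place).
42.7 × 28 = 1195.6 → 1.2 × 10^3 mm (2 s.f., last digit at the 10^2 place).
Difference: 1574.453 mm; keep the coarser place, 10^2.
Result: 1.6 × 10^3 mm.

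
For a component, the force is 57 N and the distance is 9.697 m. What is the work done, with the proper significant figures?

5.5 × 10² J

work done = 57 N × 9.697 m = 552.729 J.
57 has 2 significant figures; 9.697 has 4.
Division/multiplication keeps the fewest: 2 significant figures.
Rounded: 5.5 × 10² J.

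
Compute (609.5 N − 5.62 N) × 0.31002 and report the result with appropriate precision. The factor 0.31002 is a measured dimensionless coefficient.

609.5 N − 5.62 N = 603.88 N; the difference is limited to 1 decimal place (4 s.f.).
Carrying full precision, 603.88 × 0.31002 = 187.2148776 N; 0.31002 has 5 s.f., so the result keeps min(4, 5) = 4 s.f.
Rounded to 4 significant figures: 187.2 N.

187.2 N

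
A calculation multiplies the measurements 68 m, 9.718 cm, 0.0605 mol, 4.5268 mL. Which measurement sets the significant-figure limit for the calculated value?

68 m → 2 s.f.; 9.718 cm → 4 s.f.; 0.0605 mol → 3 s.f.; 4.5268 mL → 5 s.f.
The fewest is 2 significant figures, from 68 m.

68 m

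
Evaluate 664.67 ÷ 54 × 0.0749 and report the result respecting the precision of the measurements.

664.67 ÷ 54 × 0.0749 = 0.921921907407…
Multiplication/division keeps the fewest significant figures: 664.67 → 5 s.f., 54 → 2 s.f., 0.0749 → 3 s.f.; limit is 2.
Rounded to 2 significant figures: 0.92.

0.92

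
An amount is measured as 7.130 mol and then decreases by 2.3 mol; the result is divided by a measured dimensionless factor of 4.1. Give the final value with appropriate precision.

1.2 mol

7.130 mol − 2.3 mol = 4.830 mol; the difference is limited to 1 decimal place (2 s.f.).
Carrying full precision, 4.830 ÷ 4.1 = 1.17804878049… mol; 4.1 has 2 s.f., so the result keeps min(2, 2) = 2 s.f.
Rounded to 2 significant figures: 1.2 mol.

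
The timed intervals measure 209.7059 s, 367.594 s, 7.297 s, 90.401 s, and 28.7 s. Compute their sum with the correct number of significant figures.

703.7 s

209.7059 s + 367.594 s + 7.297 s + 90.401 s + 28.7 s = 703.6979 s.
Addition/subtraction keeps the fewest decimal places: 209.7059 → 4 decimal places, 367.594 → 3 decimal places, 7.297 → 3 decimal places, 90.401 → 3 decimal places, 28.7 → 1 decimal place; limit is 1.
Rounded to 1 decimal place: 703.7 s.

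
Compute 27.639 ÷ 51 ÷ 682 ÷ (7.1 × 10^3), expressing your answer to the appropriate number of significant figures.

27.639 ÷ 51 ÷ 682 ÷ (7.1 × 10^3) = 1.11920444523 × 10^-7…
Multiplication/division keeps the fewest significant figures: 27.639 → 5 s.f., 51 → 2 s.f., 682 → 3 s.f., 7.1 × 10^3 → 2 s.f.; limit is 2.
Rounded to 2 significant figures: 1.1 × 10^-7.

1.1 × 10^-7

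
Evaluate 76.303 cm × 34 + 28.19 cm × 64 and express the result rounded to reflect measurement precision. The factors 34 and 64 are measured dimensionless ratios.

4.4 × 10^3 cm

76.303 × 34 = 2594.302 → 2.6 × 10^3 cm (2 s.f., last digit at the 10^2 place).
28.19 × 64 = 1804.16 → 1.8 × 10^3 cm (2 s.f., last digit at the 10^2 place).
Sum: 4398.462 cm; keep the coarser place, 10^2.
Result: 4.4 × 10^3 cm.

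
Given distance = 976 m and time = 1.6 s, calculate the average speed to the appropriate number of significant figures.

6.1 × 10^2 m/s

average speed = 976 m ÷ 1.6 s = 610 m/s.
976 has 3 significant figures; 1.6 has 2.
Division/multiplication keeps the fewest: 2 significant figures.
Rounded: 6.1 × 10^2 m/s.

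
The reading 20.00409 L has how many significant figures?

20.00409: zeros between nonzero digits are significant.

7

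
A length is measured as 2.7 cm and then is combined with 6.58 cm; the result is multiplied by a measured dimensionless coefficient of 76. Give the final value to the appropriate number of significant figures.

2.7 cm + 6.58 cm = 9.28 cm; the sum is limited to 1 decimal place (2 s.f.).
Carrying full precision, 9.28 × 76 = 705.28 cm; 76 has 2 s.f., so the result keeps min(2, 2) = 2 s.f.
Rounded to 2 significant figures: 7.1 × 10^2 cm.

7.1 × 10^2 cm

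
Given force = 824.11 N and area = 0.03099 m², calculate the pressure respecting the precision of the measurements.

pressure = 824.11 N ÷ 0.03099 m² = 26592.7718619… Pa.
824.11 has 5 significant figures; 0.03099 has 4.
Division/multiplication keeps the fewest: 4 significant figures.
Rounded: 2.659 × 10^4 Pa.

2.659 × 10^4 Pa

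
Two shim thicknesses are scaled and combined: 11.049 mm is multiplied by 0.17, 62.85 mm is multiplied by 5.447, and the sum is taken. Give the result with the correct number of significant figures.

344.2 mm

11.049 × 0.17 = 1.87833 → 1.9 mm (2 s.f., last digit at the 10^-1 place).
62.85 × 5.447 = 342.34395 → 342.3 mm (4 s.f., last digit at the 10^-1 place).
Sum: 344.22228 mm; keep the coarser place, 10^-1.
Result: 344.2 mm.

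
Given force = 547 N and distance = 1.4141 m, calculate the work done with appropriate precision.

774 J

work done = 547 N × 1.4141 m = 773.5127 J.
547 has 3 significant figures; 1.4141 has 5.
Division/multiplication keeps the fewest: 3 significant figures.
Rounded: 774 J.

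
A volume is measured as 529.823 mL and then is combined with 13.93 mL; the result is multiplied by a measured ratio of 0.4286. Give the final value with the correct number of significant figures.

233.1 mL

529.823 mL + 13.93 mL = 543.753 mL; the sum is limited to 2 decimal places (5 s.f.).
Carrying full precision, 543.753 × 0.4286 = 233.0525358 mL; 0.4286 has 4 s.f., so the result keeps min(5, 4) = 4 s.f.
Rounded to 4 significant figures: 233.1 mL.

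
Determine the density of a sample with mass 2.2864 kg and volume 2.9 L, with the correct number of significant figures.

0.79 kg/L

density = 2.2864 kg ÷ 2.9 L = 0.788413793103… kg/L.
2.2864 has 5 significant figures; 2.9 has 2.
Division/multiplication keeps the fewest: 2 significant figures.
Rounded: 0.79 kg/L.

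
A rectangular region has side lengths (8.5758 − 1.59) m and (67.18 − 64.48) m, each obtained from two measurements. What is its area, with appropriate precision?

8.5758 − 1.59 = 6.9858, limited to 2 d.p. → 3 s.f.; 67.18 − 64.48 = 2.70, limited to 2 d.p. → 3 s.f.
Carrying full precision, 6.9858 × 2.70 = 18.86166; keep min(3, 3) = 3 s.f.
Rounded to 3 significant figures: 18.9 m².

18.9 m²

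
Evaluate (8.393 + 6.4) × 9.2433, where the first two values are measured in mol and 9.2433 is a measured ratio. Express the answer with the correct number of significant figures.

137 mol

8.393 mol + 6.4 mol = 14.793 mol; the sum is limited to 1 decimal place (3 s.f.).
Carrying full precision, 14.793 × 9.2433 = 136.7361369 mol; 9.2433 has 5 s.f., so the result keeps min(3, 5) = 3 s.f.
Rounded to 3 significant figures: 137 mol.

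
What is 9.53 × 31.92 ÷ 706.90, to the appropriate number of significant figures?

9.53 × 31.92 ÷ 706.90 = 0.430326213043…
Multiplication/division keeps the fewest significant figures: 9.53 → 3 s.f., 31.92 → 4 s.f., 706.90 → 5 s.f.; limit is 3.
Rounded to 3 significant figures: 0.430.

0.430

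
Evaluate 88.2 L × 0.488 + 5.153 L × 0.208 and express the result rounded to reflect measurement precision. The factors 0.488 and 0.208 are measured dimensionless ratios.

44.1 L

88.2 × 0.488 = 43.0416 → 43.0 L (3 s.f., last digit at the 10^-1 place).
5.153 × 0.208 = 1.071824 → 1.07 L (3 s.f., last digit at the 10^-2 place).
Sum: 44.113424 L; keep the coarser place, 10^-1.
Result: 44.1 L.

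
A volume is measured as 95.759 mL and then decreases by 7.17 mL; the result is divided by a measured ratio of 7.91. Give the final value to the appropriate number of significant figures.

95.759 mL − 7.17 mL = 88.589 mL; the difference is limited to 2 decimal places (4 s.f.).
Carrying full precision, 88.589 ÷ 7.91 = 11.1996207332… mL; 7.91 has 3 s.f., so the result keeps min(4, 3) = 3 s.f.
Rounded to 3 significant figures: 11.2 mL.

11.2 mL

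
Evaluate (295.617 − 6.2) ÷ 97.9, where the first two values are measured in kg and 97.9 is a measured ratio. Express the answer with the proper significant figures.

2.96 kg

295.617 kg − 6.2 kg = 289.417 kg; the difference is limited to 1 decimal place (4 s.f.).
Carrying full precision, 289.417 ÷ 97.9 = 2.95625127681… kg; 97.9 has 3 s.f., so the result keeps min(4, 3) = 3 s.f.
Rounded to 3 significant figures: 2.96 kg.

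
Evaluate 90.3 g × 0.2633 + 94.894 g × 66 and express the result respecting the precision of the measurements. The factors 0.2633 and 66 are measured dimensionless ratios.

90.3 × 0.2633 = 23.77599 → 23.8 g (3 s.f., last digit at the 10^-1 place).
94.894 × 66 = 6263.004 → 6.3 × 10^3 g (2 s.f., last digit at the 10^2 place).
Sum: 6286.77999 g; keep the coarser place, 10^2.
Result: 6.3 × 10^3 g.

6.3 × 10^3 g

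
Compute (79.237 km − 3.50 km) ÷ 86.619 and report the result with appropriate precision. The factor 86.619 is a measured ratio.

79.237 km − 3.50 km = 75.737 km; the difference is limited to 2 decimal places (4 s.f.).
Carrying full precision, 75.737 ÷ 86.619 = 0.874369364689… km; 86.619 has 5 s.f., so the result keeps min(4, 5) = 4 s.f.
Rounded to 4 significant figures: 0.8744 km.

0.8744 km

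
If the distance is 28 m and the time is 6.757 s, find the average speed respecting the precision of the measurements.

average speed = 28 m ÷ 6.757 s = 4.14385082137… m/s.
28 has 2 significant figures; 6.757 has 4.
Division/multiplication keeps the fewest: 2 significant figures.
Rounded: 4.1 m/s.

4.1 m/s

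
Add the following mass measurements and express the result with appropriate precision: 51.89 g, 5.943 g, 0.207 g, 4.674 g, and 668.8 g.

7.315 × 10^2 g

51.89 g + 5.943 g + 0.207 g + 4.674 g + 668.8 g = 731.514 g.
Addition/subtraction keeps the fewest decimal places: 51.89 → 2 decimal places, 5.943 → 3 decimal places, 0.207 → 3 decimal places, 4.674 → 3 decimal places, 668.8 → 1 decimal place; limit is 1.
Rounded to 1 decimal place: 7.315 × 10^2 g.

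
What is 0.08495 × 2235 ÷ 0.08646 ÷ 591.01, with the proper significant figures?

0.08495 × 2235 ÷ 0.08646 ÷ 591.01 = 3.71561622107…
Multiplication/division keeps the fewest significant figures: 0.08495 → 4 s.f., 2235 → 4 s.f., 0.08646 → 4 s.f., 591.01 → 5 s.f.; limit is 4.
Rounded to 4 significant figures: 3.716.

3.716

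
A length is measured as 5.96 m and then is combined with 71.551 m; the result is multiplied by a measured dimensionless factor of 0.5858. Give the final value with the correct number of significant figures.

5.96 m + 71.551 m = 77.511 m; the sum is limited to 2 decimal places (4 s.f.).
Carrying full precision, 77.511 × 0.5858 = 45.4059438 m; 0.5858 has 4 s.f., so the result keeps min(4, 4) = 4 s.f.
Rounded to 4 significant figures: 45.41 m.

45.41 m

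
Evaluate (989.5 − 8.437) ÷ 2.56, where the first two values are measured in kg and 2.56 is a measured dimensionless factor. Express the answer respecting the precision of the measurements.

383 kg

989.5 kg − 8.437 kg = 981.063 kg; the difference is limited to 1 decimal place (4 s.f.).
Carrying full precision, 981.063 ÷ 2.56 = 383.227734375 kg; 2.56 has 3 s.f., so the result keeps min(4, 3) = 3 s.f.
Rounded to 3 significant figures: 383 kg.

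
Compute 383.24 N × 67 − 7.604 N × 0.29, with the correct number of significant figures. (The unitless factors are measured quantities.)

383.24 × 67 = 25677.08 → 2.6 × 10^4 N (2 s.f., last digit at the 10^3 place).
7.604 × 0.29 = 2.20516 → 2.2 N (2 s.f., last digit at the 10^-1 place).
Difference: 25674.87484 N; keep the coarser place, 10^3.
Result: 2.6 × 10^4 N.

2.6 × 10^4 N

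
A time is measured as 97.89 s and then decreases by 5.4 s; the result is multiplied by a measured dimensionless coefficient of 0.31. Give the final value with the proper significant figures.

97.89 s − 5.4 s = 92.49 s; the difference is limited to 1 decimal place (3 s.f.).
Carrying full precision, 92.49 × 0.31 = 28.6719 s; 0.31 has 2 s.f., so the result keeps min(3, 2) = 2 s.f.
Rounded to 2 significant figures: 29 s.

29 s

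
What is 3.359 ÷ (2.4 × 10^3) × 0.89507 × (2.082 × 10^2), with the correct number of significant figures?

3.359 ÷ (2.4 × 10^3) × 0.89507 × (2.082 × 10^2) = 0.260817356277…
Multiplication/division keeps the fewest significant figures: 3.359 → 4 s.f., 2.4 × 10^3 → 2 s.f., 0.89507 → 5 s.f., 2.082 × 10^2 → 4 s.f.; limit is 2.
Rounded to 2 significant figures: 0.26.

0.26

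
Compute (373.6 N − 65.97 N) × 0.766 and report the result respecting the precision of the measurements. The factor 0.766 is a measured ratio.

373.6 N − 65.97 N = 307.63 N; the difference is limited to 1 decimal place (4 s.f.).
Carrying full precision, 307.63 × 0.766 = 235.64458 N; 0.766 has 3 s.f., so the result keeps min(4, 3) = 3 s.f.
Rounded to 3 significant figures: 236 N.

236 N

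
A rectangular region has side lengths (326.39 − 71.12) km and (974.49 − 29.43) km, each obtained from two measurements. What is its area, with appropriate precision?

326.39 − 71.12 = 255.27, limited to 2 d.p. → 5 s.f.; 974.49 − 29.43 = 945.06, limited to 2 d.p. → 5 s.f.
Carrying full precision, 255.27 × 945.06 = 241245.4662; keep min(5, 5) = 5 s.f.
Rounded to 5 significant figures: 2.4125 × 10⁵ km².

2.4125 × 10⁵ km²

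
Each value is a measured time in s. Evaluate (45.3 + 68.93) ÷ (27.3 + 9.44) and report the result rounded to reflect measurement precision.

45.3 + 68.93 = 114.23, limited to 1 d.p. → 4 s.f.; 27.3 + 9.44 = 36.74, limited to 1 d.p. → 3 s.f.
Carrying full precision, 114.23 ÷ 36.74 = 3.10914534567…; keep min(4, 3) = 3 s.f.
Rounded to 3 significant figures: 3.11.

3.11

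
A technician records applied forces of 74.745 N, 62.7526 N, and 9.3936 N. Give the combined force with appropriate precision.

146.891 N

74.745 N + 62.7526 N + 9.3936 N = 146.8912 N.
Addition/subtraction keeps the fewest decimal places: 74.745 → 3 decimal places, 62.7526 → 4 decimal places, 9.3936 → 4 decimal places; limit is 3.
Rounded to 3 decimal places: 146.891 N.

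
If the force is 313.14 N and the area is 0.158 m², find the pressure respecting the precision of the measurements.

1.98 × 10^3 Pa

pressure = 313.14 N ÷ 0.158 m² = 1981.89873418… Pa.
313.14 has 5 significant figures; 0.158 has 3.
Division/multiplication keeps the fewest: 3 significant figures.
Rounded: 1.98 × 10^3 Pa.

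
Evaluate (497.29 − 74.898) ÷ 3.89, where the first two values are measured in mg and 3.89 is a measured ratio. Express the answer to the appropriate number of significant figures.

109 mg

497.29 mg − 74.898 mg = 422.392 mg; the difference is limited to 2 decimal places (5 s.f.).
Carrying full precision, 422.392 ÷ 3.89 = 108.584061697… mg; 3.89 has 3 s.f., so the result keeps min(5, 3) = 3 s.f.
Rounded to 3 significant figures: 109 mg.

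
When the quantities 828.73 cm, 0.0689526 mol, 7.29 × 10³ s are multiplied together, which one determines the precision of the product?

7.29 × 10³ s

828.73 cm → 5 s.f.; 0.0689526 mol → 6 s.f.; 7.29 × 10³ s → 3 s.f.
The fewest is 3 significant figures, from 7.29 × 10³ s.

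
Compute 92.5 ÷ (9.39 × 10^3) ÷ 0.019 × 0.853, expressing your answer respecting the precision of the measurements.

0.44

92.5 ÷ (9.39 × 10^3) ÷ 0.019 × 0.853 = 0.442253797433…
Multiplication/division keeps the fewest significant figures: 92.5 → 3 s.f., 9.39 × 10^3 → 3 s.f., 0.019 → 2 s.f., 0.853 → 3 s.f.; limit is 2.
Rounded to 2 significant figures: 0.44.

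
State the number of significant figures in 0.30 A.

2

0.30: leading zeros are not significant; trailing zeros after a decimal point are significant.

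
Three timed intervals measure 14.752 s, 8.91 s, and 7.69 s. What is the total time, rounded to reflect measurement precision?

31.35 s

14.752 s + 8.91 s + 7.69 s = 31.352 s.
Addition/subtraction keeps the fewest decimal places: 14.752 → 3 decimal places, 8.91 → 2 decimal places, 7.69 → 2 decimal places; limit is 2.
Rounded to 2 decimal places: 31.35 s.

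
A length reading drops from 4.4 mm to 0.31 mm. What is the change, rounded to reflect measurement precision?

4.1 mm

4.4 mm − 0.31 mm = 4.09 mm.
Addition/subtraction keeps the fewest decimal places: 4.4 → 1 decimal place, 0.31 → 2 decimal places; limit is 1.
Rounded to 1 decimal place: 4.1 mm.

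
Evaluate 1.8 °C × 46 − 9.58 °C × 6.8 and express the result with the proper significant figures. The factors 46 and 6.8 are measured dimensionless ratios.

1.8 × 46 = 82.8 → 83 °C (2 s.f., last digit at the 10^0 place).
9.58 × 6.8 = 65.144 → 65 °C (2 s.f., last digit at the 10^0 place).
Difference: 17.656 °C; keep the coarser place, 10^0.
Result: 18 °C.

18 °C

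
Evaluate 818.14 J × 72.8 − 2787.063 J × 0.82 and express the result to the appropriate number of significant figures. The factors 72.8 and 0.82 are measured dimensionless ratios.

818.14 × 72.8 = 59560.592 → 5.96 × 10^4 J (3 s.f., last digit at the 10^2 place).
2787.063 × 0.82 = 2285.39166 → 2.3 × 10^3 J (2 s.f., last digit at the 10^2 place).
Difference: 57275.20034 J; keep the coarser place, 10^2.
Result: 5.73 × 10^4 J.

5.73 × 10^4 J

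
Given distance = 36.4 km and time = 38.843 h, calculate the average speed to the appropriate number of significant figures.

0.937 km/h

average speed = 36.4 km ÷ 38.843 h = 0.937105784826… km/h.
36.4 has 3 significant figures; 38.843 has 5.
Division/multiplication keeps the fewest: 3 significant figures.
Rounded: 0.937 km/h.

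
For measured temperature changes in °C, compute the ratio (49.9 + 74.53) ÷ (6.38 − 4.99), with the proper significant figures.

49.9 + 74.53 = 124.43, limited to 1 d.p. → 4 s.f.; 6.38 − 4.99 = 1.39, limited to 2 d.p. → 3 s.f.
Carrying full precision, 124.43 ÷ 1.39 = 89.5179856115…; keep min(4, 3) = 3 s.f.
Rounded to 3 significant figures: 89.5.

89.5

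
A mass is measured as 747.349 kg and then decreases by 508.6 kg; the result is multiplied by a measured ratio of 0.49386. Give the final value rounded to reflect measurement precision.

117.9 kg

747.349 kg − 508.6 kg = 238.749 kg; the difference is limited to 1 decimal place (4 s.f.).
Carrying full precision, 238.749 × 0.49386 = 117.90858114 kg; 0.49386 has 5 s.f., so the result keeps min(4, 5) = 4 s.f.
Rounded to 4 significant figures: 117.9 kg.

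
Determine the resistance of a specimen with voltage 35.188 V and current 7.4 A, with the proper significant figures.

resistance = 35.188 V ÷ 7.4 A = 4.75513513514… Ω.
35.188 has 5 significant figures; 7.4 has 2.
Division/multiplication keeps the fewest: 2 significant figures.
Rounded: 4.8 Ω.

4.8 Ω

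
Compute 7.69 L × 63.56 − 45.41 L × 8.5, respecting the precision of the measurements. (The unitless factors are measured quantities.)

1.0 × 10^2 L

7.69 × 63.56 = 488.7764 → 489 L (3 s.f., last digit at the 10^0 place).
45.41 × 8.5 = 385.985 → 3.9 × 10^2 L (2 s.f., last digit at the 10^1 place).
Difference: 102.7914 L; keep the coarser place, 10^1.
Result: 1.0 × 10^2 L.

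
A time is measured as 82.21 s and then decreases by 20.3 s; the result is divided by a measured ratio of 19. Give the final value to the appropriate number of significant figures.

3.3 s

82.21 s − 20.3 s = 61.91 s; the difference is limited to 1 decimal place (3 s.f.).
Carrying full precision, 61.91 ÷ 19 = 3.25842105263… s; 19 has 2 s.f., so the result keeps min(3, 2) = 2 s.f.
Rounded to 2 significant figures: 3.3 s.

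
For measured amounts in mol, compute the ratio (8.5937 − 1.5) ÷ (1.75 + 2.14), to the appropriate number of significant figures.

8.5937 − 1.5 = 7.0937, limited to 1 d.p. → 2 s.f.; 1.75 + 2.14 = 3.89, limited to 2 d.p. → 3 s.f.
Carrying full precision, 7.0937 ÷ 3.89 = 1.82357326478…; keep min(2, 3) = 2 s.f.
Rounded to 2 significant figures: 1.8.

1.8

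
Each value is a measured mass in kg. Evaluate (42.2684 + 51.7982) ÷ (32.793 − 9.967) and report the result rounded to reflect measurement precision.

42.2684 + 51.7982 = 94.0666, limited to 4 d.p. → 6 s.f.; 32.793 − 9.967 = 22.826, limited to 3 d.p. → 5 s.f.
Carrying full precision, 94.0666 ÷ 22.826 = 4.12102865154…; keep min(6, 5) = 5 s.f.
Rounded to 5 significant figures: 4.1210.

4.1210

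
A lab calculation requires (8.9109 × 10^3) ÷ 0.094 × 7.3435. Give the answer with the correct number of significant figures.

(8.9109 × 10^3) ÷ 0.094 × 7.3435 = 696140.363298…
Multiplication/division keeps the fewest significant figures: 8.9109 × 10^3 → 5 s.f., 0.094 → 2 s.f., 7.3435 → 5 s.f.; limit is 2.
Rounded to 2 significant figures: 7.0 × 10^5.

7.0 × 10^5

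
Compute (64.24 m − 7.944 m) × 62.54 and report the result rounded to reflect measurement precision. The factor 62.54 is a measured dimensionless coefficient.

64.24 m − 7.944 m = 56.296 m; the difference is limited to 2 decimal places (4 s.f.).
Carrying full precision, 56.296 × 62.54 = 3520.75184 m; 62.54 has 4 s.f., so the result keeps min(4, 4) = 4 s.f.
Rounded to 4 significant figures: 3521 m.

3521 m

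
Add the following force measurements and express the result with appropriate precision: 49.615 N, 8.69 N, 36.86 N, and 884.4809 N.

49.615 N + 8.69 N + 36.86 N + 884.4809 N = 979.6459 N.
Addition/subtraction keeps the fewest decimal places: 49.615 → 3 decimal places, 8.69 → 2 decimal places, 36.86 → 2 decimal places, 884.4809 → 4 decimal places; limit is 2.
Rounded to 2 decimal places: 9.7965 × 10^2 N.

9.7965 × 10^2 N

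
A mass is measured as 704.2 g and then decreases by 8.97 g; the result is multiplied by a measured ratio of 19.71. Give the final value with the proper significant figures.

704.2 g − 8.97 g = 695.23 g; the difference is limited to 1 decimal place (4 s.f.).
Carrying full precision, 695.23 × 19.71 = 13702.9833 g; 19.71 has 4 s.f., so the result keeps min(4, 4) = 4 s.f.
Rounded to 4 significant figures: 1.370 × 10⁴ g.

1.370 × 10⁴ g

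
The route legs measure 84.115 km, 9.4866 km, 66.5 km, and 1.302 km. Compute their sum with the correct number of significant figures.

161.4 km

84.115 km + 9.4866 km + 66.5 km + 1.302 km = 161.4036 km.
Addition/subtraction keeps the fewest decimal places: 84.115 → 3 decimal places, 9.4866 → 4 decimal places, 66.5 → 1 decimal place, 1.302 → 3 decimal places; limit is 1.
Rounded to 1 decimal place: 161.4 km.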